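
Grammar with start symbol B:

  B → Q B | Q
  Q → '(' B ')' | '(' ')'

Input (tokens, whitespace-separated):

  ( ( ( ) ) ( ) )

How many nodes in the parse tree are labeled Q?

4

[B [Q ( [B [Q ( [B [Q ( )]] )] [B [Q ( )]]] )]]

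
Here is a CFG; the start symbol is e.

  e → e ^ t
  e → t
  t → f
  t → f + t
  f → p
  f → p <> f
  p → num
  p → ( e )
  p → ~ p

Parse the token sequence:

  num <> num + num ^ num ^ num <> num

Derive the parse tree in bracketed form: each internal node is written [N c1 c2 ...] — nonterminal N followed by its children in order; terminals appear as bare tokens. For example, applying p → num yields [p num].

e
e ^ t
e ^ t ^ t
t ^ t ^ t
f + t ^ t ^ t
p <> f + t ^ t ^ t
num <> f + t ^ t ^ t
num <> p + t ^ t ^ t
num <> num + t ^ t ^ t
num <> num + f ^ t ^ t
num <> num + p ^ t ^ t
num <> num + num ^ t ^ t
num <> num + num ^ f ^ t
num <> num + num ^ p ^ t
num <> num + num ^ num ^ t
num <> num + num ^ num ^ f
num <> num + num ^ num ^ p <> f
num <> num + num ^ num ^ num <> f
num <> num + num ^ num ^ num <> p
num <> num + num ^ num ^ num <> num

[e [e [e [t [f [p num] <> [f [p num]]] + [t [f [p num]]]]] ^ [t [f [p num]]]] ^ [t [f [p num] <> [f [p num]]]]]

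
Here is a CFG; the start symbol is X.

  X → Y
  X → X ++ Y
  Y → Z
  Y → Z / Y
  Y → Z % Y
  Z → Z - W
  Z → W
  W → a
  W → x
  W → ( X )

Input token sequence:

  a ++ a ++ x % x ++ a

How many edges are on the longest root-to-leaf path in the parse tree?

[X [X [X [X [Y [Z [W a]]]] ++ [Y [Z [W a]]]] ++ [Y [Z [W x]] % [Y [Z [W x]]]]] ++ [Y [Z [W a]]]]

7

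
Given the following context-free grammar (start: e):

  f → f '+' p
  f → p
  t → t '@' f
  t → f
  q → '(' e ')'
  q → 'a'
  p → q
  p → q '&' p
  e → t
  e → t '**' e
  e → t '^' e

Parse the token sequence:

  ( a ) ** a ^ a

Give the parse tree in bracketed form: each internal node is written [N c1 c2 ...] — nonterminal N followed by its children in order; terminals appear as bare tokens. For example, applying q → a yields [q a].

[e [t [f [p [q ( [e [t [f [p [q a]]]]] )]]]] ** [e [t [f [p [q a]]]] ^ [e [t [f [p [q a]]]]]]]

e
t ** e
f ** e
p ** e
q ** e
( e ) ** e
( t ) ** e
( f ) ** e
( p ) ** e
( q ) ** e
( a ) ** e
( a ) ** t ^ e
( a ) ** f ^ e
( a ) ** p ^ e
( a ) ** q ^ e
( a ) ** a ^ e
( a ) ** a ^ t
( a ) ** a ^ f
( a ) ** a ^ p
( a ) ** a ^ q
( a ) ** a ^ a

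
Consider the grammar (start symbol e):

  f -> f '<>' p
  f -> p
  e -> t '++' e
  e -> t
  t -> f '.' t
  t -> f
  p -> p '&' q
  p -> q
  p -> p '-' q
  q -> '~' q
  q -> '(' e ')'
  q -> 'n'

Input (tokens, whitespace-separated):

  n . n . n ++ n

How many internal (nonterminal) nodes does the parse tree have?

[e [t [f [p [q n]]] . [t [f [p [q n]]] . [t [f [p [q n]]]]]] ++ [e [t [f [p [q n]]]]]]

18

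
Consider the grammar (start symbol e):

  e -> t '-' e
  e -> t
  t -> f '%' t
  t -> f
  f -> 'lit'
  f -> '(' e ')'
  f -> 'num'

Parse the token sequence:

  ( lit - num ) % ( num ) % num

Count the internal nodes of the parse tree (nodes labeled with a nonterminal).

16

[e [t [f ( [e [t [f lit]] - [e [t [f num]]]] )] % [t [f ( [e [t [f num]]] )] % [t [f num]]]]]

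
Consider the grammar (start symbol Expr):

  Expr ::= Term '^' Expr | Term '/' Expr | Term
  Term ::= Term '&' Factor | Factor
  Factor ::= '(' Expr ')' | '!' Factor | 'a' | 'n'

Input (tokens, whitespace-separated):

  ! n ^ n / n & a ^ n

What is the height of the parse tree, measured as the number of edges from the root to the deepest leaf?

[Expr [Term [Factor ! [Factor n]]] ^ [Expr [Term [Factor n]] / [Expr [Term [Term [Factor n]] & [Factor a]] ^ [Expr [Term [Factor n]]]]]]

6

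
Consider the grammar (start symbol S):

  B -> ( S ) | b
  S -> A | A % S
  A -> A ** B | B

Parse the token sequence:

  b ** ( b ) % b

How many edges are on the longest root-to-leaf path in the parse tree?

[S [A [A [B b]] ** [B ( [S [A [B b]]] )]] % [S [A [B b]]]]

6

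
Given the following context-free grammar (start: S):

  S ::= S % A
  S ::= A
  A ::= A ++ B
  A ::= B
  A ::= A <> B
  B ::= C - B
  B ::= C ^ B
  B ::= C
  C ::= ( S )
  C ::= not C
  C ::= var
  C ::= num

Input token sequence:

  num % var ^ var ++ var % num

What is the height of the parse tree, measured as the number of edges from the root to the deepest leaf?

7

[S [S [S [A [B [C num]]]] % [A [A [B [C var] ^ [B [C var]]]] ++ [B [C var]]]] % [A [B [C num]]]]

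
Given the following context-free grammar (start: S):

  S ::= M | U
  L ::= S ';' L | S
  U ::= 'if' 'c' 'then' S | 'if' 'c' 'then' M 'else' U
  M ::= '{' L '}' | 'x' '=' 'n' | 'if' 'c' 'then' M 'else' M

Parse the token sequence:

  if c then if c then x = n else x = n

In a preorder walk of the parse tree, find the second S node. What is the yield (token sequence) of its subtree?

if c then x = n else x = n

[S [U if c then [S [M if c then [M x = n] else [M x = n]]]]]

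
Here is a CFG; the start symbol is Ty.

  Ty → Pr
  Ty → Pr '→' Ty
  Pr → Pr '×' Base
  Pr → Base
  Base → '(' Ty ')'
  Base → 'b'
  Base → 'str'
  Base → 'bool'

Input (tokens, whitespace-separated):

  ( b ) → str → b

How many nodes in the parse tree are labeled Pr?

4

[Ty [Pr [Base ( [Ty [Pr [Base b]]] )]] → [Ty [Pr [Base str]] → [Ty [Pr [Base b]]]]]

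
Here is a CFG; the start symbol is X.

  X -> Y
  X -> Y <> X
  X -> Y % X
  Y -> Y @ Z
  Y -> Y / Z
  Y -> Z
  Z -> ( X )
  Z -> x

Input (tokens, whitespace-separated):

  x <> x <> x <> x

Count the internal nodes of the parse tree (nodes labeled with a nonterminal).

12

[X [Y [Z x]] <> [X [Y [Z x]] <> [X [Y [Z x]] <> [X [Y [Z x]]]]]]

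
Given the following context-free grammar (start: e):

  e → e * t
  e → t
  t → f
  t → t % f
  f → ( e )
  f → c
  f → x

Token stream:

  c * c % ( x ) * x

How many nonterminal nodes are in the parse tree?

[e [e [e [t [f c]]] * [t [t [f c]] % [f ( [e [t [f x]]] )]]] * [t [f x]]]

14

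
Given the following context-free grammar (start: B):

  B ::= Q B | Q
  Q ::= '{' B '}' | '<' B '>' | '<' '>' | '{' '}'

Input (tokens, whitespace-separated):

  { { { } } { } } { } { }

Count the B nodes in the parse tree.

6

[B [Q { [B [Q { [B [Q { }]] }] [B [Q { }]]] }] [B [Q { }] [B [Q { }]]]]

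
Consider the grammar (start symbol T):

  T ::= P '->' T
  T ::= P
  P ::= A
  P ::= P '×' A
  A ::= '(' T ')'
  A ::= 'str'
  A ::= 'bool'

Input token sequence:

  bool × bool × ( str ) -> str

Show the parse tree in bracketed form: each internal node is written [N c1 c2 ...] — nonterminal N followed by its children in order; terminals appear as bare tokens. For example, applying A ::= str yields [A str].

[T [P [P [P [A bool]] × [A bool]] × [A ( [T [P [A str]]] )]] -> [T [P [A str]]]]

T
P -> T
P × A -> T
P × A × A -> T
A × A × A -> T
bool × A × A -> T
bool × bool × A -> T
bool × bool × ( T ) -> T
bool × bool × ( P ) -> T
bool × bool × ( A ) -> T
bool × bool × ( str ) -> T
bool × bool × ( str ) -> P
bool × bool × ( str ) -> A
bool × bool × ( str ) -> str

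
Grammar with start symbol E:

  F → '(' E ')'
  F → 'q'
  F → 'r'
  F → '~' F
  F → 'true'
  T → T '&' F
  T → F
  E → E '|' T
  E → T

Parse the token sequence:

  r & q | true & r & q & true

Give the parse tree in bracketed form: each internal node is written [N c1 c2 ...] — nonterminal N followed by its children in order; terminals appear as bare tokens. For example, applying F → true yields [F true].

E
E | T
T | T
T & F | T
F & F | T
r & F | T
r & q | T
r & q | T & F
r & q | T & F & F
r & q | T & F & F & F
r & q | F & F & F & F
r & q | true & F & F & F
r & q | true & r & F & F
r & q | true & r & q & F
r & q | true & r & q & true

[E [E [T [T [F r]] & [F q]]] | [T [T [T [T [F true]] & [F r]] & [F q]] & [F true]]]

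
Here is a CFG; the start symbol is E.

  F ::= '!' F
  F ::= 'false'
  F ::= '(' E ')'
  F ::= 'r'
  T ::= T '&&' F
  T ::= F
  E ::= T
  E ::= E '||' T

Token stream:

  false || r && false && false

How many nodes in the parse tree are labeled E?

[E [E [T [F false]]] || [T [T [T [F r]] && [F false]] && [F false]]]

2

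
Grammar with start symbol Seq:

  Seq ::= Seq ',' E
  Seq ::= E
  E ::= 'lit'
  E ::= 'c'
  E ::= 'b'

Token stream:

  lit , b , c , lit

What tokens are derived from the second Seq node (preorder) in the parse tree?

[Seq [Seq [Seq [Seq [E lit]] , [E b]] , [E c]] , [E lit]]

lit , b , c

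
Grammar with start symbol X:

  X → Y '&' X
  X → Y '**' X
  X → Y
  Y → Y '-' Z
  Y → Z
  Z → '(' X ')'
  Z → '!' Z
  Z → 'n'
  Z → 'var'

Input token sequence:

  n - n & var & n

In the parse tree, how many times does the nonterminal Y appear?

4

[X [Y [Y [Z n]] - [Z n]] & [X [Y [Z var]] & [X [Y [Z n]]]]]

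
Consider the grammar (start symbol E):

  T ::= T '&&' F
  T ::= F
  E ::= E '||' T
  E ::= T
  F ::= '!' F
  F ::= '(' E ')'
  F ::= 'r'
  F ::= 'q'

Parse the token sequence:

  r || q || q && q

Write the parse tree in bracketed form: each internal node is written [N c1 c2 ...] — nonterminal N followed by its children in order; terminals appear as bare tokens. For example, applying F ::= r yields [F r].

[E [E [E [T [F r]]] || [T [F q]]] || [T [T [F q]] && [F q]]]

E
E || T
E || T || T
T || T || T
F || T || T
r || T || T
r || F || T
r || q || T
r || q || T && F
r || q || F && F
r || q || q && F
r || q || q && q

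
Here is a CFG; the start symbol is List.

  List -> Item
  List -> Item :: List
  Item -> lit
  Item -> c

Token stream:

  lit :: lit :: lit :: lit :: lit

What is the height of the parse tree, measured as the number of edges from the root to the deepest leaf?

6

[List [Item lit] :: [List [Item lit] :: [List [Item lit] :: [List [Item lit] :: [List [Item lit]]]]]]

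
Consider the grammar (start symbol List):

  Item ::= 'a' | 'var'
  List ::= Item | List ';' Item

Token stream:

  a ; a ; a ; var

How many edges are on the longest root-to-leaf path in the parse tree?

[List [List [List [List [Item a]] ; [Item a]] ; [Item a]] ; [Item var]]

5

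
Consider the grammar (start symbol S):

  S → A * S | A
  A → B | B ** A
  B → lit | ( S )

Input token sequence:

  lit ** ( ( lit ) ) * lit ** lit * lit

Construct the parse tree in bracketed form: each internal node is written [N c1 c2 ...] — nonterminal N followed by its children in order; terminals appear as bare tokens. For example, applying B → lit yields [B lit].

S
A * S
B ** A * S
lit ** A * S
lit ** B * S
lit ** ( S ) * S
lit ** ( A ) * S
lit ** ( B ) * S
lit ** ( ( S ) ) * S
lit ** ( ( A ) ) * S
lit ** ( ( B ) ) * S
lit ** ( ( lit ) ) * S
lit ** ( ( lit ) ) * A * S
lit ** ( ( lit ) ) * B ** A * S
lit ** ( ( lit ) ) * lit ** A * S
lit ** ( ( lit ) ) * lit ** B * S
lit ** ( ( lit ) ) * lit ** lit * S
lit ** ( ( lit ) ) * lit ** lit * A
lit ** ( ( lit ) ) * lit ** lit * B
lit ** ( ( lit ) ) * lit ** lit * lit

[S [A [B lit] ** [A [B ( [S [A [B ( [S [A [B lit]]] )]]] )]]] * [S [A [B lit] ** [A [B lit]]] * [S [A [B lit]]]]]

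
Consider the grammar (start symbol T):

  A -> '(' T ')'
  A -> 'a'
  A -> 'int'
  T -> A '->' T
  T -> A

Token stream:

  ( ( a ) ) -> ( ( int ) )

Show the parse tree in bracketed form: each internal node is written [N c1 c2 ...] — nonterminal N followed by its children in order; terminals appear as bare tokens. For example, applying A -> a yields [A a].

[T [A ( [T [A ( [T [A a]] )]] )] -> [T [A ( [T [A ( [T [A int]] )]] )]]]

T
A -> T
( T ) -> T
( A ) -> T
( ( T ) ) -> T
( ( A ) ) -> T
( ( a ) ) -> T
( ( a ) ) -> A
( ( a ) ) -> ( T )
( ( a ) ) -> ( A )
( ( a ) ) -> ( ( T ) )
( ( a ) ) -> ( ( A ) )
( ( a ) ) -> ( ( int ) )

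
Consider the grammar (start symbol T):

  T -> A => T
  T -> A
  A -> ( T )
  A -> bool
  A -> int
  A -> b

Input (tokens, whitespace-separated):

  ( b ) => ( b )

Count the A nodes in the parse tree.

4

[T [A ( [T [A b]] )] => [T [A ( [T [A b]] )]]]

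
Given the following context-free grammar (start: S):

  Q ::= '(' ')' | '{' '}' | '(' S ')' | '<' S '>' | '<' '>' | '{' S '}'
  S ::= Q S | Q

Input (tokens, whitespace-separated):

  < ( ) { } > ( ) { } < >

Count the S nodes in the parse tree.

6

[S [Q < [S [Q ( )] [S [Q { }]]] >] [S [Q ( )] [S [Q { }] [S [Q < >]]]]]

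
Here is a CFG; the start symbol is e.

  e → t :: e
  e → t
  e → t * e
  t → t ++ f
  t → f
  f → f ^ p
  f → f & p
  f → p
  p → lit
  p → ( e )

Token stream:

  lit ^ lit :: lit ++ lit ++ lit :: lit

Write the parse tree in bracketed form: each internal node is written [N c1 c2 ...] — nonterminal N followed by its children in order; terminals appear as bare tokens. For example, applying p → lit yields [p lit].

[e [t [f [f [p lit]] ^ [p lit]]] :: [e [t [t [t [f [p lit]]] ++ [f [p lit]]] ++ [f [p lit]]] :: [e [t [f [p lit]]]]]]

e
t :: e
f :: e
f ^ p :: e
p ^ p :: e
lit ^ p :: e
lit ^ lit :: e
lit ^ lit :: t :: e
lit ^ lit :: t ++ f :: e
lit ^ lit :: t ++ f ++ f :: e
lit ^ lit :: f ++ f ++ f :: e
lit ^ lit :: p ++ f ++ f :: e
lit ^ lit :: lit ++ f ++ f :: e
lit ^ lit :: lit ++ p ++ f :: e
lit ^ lit :: lit ++ lit ++ f :: e
lit ^ lit :: lit ++ lit ++ p :: e
lit ^ lit :: lit ++ lit ++ lit :: e
lit ^ lit :: lit ++ lit ++ lit :: t
lit ^ lit :: lit ++ lit ++ lit :: f
lit ^ lit :: lit ++ lit ++ lit :: p
lit ^ lit :: lit ++ lit ++ lit :: lit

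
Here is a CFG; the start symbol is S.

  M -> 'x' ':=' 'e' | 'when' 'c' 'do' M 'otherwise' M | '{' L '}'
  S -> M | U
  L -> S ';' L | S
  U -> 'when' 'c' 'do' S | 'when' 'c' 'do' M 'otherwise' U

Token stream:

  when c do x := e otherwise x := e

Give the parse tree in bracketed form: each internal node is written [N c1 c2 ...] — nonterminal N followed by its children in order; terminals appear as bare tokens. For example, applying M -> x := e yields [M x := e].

S
M
when c do M otherwise M
when c do x := e otherwise M
when c do x := e otherwise x := e

[S [M when c do [M x := e] otherwise [M x := e]]]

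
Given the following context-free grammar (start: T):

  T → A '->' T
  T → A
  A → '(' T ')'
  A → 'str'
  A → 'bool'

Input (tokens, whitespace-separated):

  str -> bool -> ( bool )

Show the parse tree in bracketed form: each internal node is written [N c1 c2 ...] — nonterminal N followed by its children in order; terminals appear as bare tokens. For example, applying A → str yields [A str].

T
A -> T
str -> T
str -> A -> T
str -> bool -> T
str -> bool -> A
str -> bool -> ( T )
str -> bool -> ( A )
str -> bool -> ( bool )

[T [A str] -> [T [A bool] -> [T [A ( [T [A bool]] )]]]]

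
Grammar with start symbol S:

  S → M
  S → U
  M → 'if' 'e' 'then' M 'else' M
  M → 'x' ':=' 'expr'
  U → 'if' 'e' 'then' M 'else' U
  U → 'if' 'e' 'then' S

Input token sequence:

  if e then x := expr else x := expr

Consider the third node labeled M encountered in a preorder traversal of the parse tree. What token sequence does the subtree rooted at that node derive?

[S [M if e then [M x := expr] else [M x := expr]]]

x := expr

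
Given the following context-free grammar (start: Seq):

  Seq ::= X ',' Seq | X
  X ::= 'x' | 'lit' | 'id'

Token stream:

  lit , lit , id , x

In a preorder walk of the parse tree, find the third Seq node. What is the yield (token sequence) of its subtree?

[Seq [X lit] , [Seq [X lit] , [Seq [X id] , [Seq [X x]]]]]

id , x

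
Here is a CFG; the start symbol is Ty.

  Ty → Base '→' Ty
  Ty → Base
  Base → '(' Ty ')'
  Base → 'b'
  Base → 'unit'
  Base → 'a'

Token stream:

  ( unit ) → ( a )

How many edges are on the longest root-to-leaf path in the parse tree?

[Ty [Base ( [Ty [Base unit]] )] → [Ty [Base ( [Ty [Base a]] )]]]

5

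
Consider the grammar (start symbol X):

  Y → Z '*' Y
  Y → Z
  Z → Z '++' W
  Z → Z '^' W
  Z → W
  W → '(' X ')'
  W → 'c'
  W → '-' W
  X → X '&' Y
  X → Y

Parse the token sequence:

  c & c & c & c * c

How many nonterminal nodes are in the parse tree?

19

[X [X [X [X [Y [Z [W c]]]] & [Y [Z [W c]]]] & [Y [Z [W c]]]] & [Y [Z [W c]] * [Y [Z [W c]]]]]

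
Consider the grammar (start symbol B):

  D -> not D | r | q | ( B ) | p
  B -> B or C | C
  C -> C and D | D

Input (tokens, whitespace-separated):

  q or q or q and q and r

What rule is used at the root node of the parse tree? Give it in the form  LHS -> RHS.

B -> B or C

[B [B [B [C [D q]]] or [C [D q]]] or [C [C [C [D q]] and [D q]] and [D r]]]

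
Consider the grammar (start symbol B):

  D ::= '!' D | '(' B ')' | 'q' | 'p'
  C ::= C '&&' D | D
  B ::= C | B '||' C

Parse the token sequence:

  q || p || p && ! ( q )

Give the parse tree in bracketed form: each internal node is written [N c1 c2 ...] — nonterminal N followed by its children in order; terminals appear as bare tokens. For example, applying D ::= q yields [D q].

[B [B [B [C [D q]]] || [C [D p]]] || [C [C [D p]] && [D ! [D ( [B [C [D q]]] )]]]]

B
B || C
B || C || C
C || C || C
D || C || C
q || C || C
q || D || C
q || p || C
q || p || C && D
q || p || D && D
q || p || p && D
q || p || p && ! D
q || p || p && ! ( B )
q || p || p && ! ( C )
q || p || p && ! ( D )
q || p || p && ! ( q )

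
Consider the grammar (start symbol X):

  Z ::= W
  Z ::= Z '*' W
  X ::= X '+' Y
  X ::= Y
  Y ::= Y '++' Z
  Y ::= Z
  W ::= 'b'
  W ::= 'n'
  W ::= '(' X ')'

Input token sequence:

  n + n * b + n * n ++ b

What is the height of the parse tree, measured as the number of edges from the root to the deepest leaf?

6

[X [X [X [Y [Z [W n]]]] + [Y [Z [Z [W n]] * [W b]]]] + [Y [Y [Z [Z [W n]] * [W n]]] ++ [Z [W b]]]]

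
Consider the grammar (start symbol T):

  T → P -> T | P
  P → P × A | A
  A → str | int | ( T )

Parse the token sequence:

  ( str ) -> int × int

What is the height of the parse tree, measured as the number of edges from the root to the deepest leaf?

[T [P [A ( [T [P [A str]]] )]] -> [T [P [P [A int]] × [A int]]]]

6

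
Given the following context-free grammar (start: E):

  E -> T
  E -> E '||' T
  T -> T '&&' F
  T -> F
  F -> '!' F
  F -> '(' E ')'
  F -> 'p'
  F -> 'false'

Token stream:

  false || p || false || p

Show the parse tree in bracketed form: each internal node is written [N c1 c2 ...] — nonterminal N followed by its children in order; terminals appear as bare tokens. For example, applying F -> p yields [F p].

E
E || T
E || T || T
E || T || T || T
T || T || T || T
F || T || T || T
false || T || T || T
false || F || T || T
false || p || T || T
false || p || F || T
false || p || false || T
false || p || false || F
false || p || false || p

[E [E [E [E [T [F false]]] || [T [F p]]] || [T [F false]]] || [T [F p]]]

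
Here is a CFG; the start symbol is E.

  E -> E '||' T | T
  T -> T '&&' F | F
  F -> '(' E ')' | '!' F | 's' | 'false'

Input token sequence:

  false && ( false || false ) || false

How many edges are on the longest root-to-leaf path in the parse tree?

[E [E [T [T [F false]] && [F ( [E [E [T [F false]]] || [T [F false]]] )]]] || [T [F false]]]

8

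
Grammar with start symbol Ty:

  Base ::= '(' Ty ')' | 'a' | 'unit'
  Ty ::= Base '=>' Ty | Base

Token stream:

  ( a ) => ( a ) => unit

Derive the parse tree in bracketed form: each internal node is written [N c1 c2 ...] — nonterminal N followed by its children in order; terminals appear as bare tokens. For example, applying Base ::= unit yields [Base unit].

Ty
Base => Ty
( Ty ) => Ty
( Base ) => Ty
( a ) => Ty
( a ) => Base => Ty
( a ) => ( Ty ) => Ty
( a ) => ( Base ) => Ty
( a ) => ( a ) => Ty
( a ) => ( a ) => Base
( a ) => ( a ) => unit

[Ty [Base ( [Ty [Base a]] )] => [Ty [Base ( [Ty [Base a]] )] => [Ty [Base unit]]]]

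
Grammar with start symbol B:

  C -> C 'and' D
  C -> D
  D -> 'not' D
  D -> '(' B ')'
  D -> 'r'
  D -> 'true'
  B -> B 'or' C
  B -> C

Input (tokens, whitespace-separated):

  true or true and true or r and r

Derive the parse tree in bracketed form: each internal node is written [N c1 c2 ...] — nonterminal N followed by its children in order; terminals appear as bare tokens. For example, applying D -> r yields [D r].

[B [B [B [C [D true]]] or [C [C [D true]] and [D true]]] or [C [C [D r]] and [D r]]]

B
B or C
B or C or C
C or C or C
D or C or C
true or C or C
true or C and D or C
true or D and D or C
true or true and D or C
true or true and true or C
true or true and true or C and D
true or true and true or D and D
true or true and true or r and D
true or true and true or r and r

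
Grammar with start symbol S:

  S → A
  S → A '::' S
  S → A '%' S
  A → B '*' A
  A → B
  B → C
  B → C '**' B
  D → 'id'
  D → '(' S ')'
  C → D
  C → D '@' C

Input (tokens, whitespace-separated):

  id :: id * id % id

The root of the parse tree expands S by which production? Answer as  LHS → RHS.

S → A '::' S

[S [A [B [C [D id]]]] :: [S [A [B [C [D id]]] * [A [B [C [D id]]]]] % [S [A [B [C [D id]]]]]]]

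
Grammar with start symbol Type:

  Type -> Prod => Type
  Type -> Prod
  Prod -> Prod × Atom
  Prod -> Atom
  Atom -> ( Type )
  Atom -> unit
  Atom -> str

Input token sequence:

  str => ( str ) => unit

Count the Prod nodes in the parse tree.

4

[Type [Prod [Atom str]] => [Type [Prod [Atom ( [Type [Prod [Atom str]]] )]] => [Type [Prod [Atom unit]]]]]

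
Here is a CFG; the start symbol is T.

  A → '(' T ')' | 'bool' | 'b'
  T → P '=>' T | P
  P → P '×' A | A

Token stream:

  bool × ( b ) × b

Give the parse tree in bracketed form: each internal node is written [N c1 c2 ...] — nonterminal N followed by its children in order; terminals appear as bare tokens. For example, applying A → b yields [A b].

[T [P [P [P [A bool]] × [A ( [T [P [A b]]] )]] × [A b]]]

T
P
P × A
P × A × A
A × A × A
bool × A × A
bool × ( T ) × A
bool × ( P ) × A
bool × ( A ) × A
bool × ( b ) × A
bool × ( b ) × b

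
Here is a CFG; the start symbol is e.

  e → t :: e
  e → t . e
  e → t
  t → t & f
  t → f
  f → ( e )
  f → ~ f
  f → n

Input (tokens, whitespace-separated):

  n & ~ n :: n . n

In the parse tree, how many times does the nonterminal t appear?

4

[e [t [t [f n]] & [f ~ [f n]]] :: [e [t [f n]] . [e [t [f n]]]]]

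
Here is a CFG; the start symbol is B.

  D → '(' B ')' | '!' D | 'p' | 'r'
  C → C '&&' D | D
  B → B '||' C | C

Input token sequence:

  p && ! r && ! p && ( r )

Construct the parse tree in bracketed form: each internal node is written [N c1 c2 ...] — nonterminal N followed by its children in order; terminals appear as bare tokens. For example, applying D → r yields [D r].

[B [C [C [C [C [D p]] && [D ! [D r]]] && [D ! [D p]]] && [D ( [B [C [D r]]] )]]]

B
C
C && D
C && D && D
C && D && D && D
D && D && D && D
p && D && D && D
p && ! D && D && D
p && ! r && D && D
p && ! r && ! D && D
p && ! r && ! p && D
p && ! r && ! p && ( B )
p && ! r && ! p && ( C )
p && ! r && ! p && ( D )
p && ! r && ! p && ( r )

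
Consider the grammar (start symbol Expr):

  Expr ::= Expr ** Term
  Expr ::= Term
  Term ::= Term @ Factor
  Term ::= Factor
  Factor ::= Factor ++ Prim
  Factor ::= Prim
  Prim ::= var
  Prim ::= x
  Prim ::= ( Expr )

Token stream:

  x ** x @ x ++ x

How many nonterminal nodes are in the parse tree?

[Expr [Expr [Term [Factor [Prim x]]]] ** [Term [Term [Factor [Prim x]]] @ [Factor [Factor [Prim x]] ++ [Prim x]]]]

13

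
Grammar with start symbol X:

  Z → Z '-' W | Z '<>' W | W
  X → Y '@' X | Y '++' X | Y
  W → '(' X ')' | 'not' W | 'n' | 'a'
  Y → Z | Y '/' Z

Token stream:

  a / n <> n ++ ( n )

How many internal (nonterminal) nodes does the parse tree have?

17

[X [Y [Y [Z [W a]]] / [Z [Z [W n]] <> [W n]]] ++ [X [Y [Z [W ( [X [Y [Z [W n]]]] )]]]]]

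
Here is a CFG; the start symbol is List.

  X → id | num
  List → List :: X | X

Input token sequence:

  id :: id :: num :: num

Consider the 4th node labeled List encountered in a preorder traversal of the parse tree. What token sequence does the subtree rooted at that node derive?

[List [List [List [List [X id]] :: [X id]] :: [X num]] :: [X num]]

id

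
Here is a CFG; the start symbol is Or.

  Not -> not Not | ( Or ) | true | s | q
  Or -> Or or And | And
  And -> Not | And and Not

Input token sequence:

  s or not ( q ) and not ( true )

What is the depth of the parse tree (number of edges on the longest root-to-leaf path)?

8

[Or [Or [And [Not s]]] or [And [And [Not not [Not ( [Or [And [Not q]]] )]]] and [Not not [Not ( [Or [And [Not true]]] )]]]]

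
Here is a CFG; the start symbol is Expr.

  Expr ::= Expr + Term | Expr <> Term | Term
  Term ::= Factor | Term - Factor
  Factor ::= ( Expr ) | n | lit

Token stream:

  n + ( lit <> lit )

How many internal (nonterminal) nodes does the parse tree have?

[Expr [Expr [Term [Factor n]]] + [Term [Factor ( [Expr [Expr [Term [Factor lit]]] <> [Term [Factor lit]]] )]]]

12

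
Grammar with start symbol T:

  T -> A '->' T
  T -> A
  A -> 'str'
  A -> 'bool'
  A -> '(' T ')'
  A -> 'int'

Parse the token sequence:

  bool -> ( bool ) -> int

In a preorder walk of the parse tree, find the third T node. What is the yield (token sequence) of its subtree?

bool

[T [A bool] -> [T [A ( [T [A bool]] )] -> [T [A int]]]]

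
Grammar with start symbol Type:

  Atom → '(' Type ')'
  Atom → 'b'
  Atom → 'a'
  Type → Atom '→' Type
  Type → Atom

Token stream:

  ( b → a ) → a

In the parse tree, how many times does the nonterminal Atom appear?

[Type [Atom ( [Type [Atom b] → [Type [Atom a]]] )] → [Type [Atom a]]]

4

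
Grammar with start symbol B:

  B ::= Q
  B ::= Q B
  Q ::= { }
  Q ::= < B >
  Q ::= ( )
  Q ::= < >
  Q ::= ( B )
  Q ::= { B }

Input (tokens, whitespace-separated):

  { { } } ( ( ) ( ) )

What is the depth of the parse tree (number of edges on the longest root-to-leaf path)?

[B [Q { [B [Q { }]] }] [B [Q ( [B [Q ( )] [B [Q ( )]]] )]]]

6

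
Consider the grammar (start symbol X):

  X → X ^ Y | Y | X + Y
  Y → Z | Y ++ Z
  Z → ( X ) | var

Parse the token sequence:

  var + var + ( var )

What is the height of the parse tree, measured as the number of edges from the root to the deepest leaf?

6

[X [X [X [Y [Z var]]] + [Y [Z var]]] + [Y [Z ( [X [Y [Z var]]] )]]]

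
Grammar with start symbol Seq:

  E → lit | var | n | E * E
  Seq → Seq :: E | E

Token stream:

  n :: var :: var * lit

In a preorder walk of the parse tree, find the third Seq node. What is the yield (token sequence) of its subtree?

[Seq [Seq [Seq [E n]] :: [E var]] :: [E [E var] * [E lit]]]

n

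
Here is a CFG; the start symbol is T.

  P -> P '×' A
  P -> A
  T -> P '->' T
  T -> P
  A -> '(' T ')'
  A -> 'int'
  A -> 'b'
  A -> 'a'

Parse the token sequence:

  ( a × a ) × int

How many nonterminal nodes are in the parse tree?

[T [P [P [A ( [T [P [P [A a]] × [A a]]] )]] × [A int]]]

10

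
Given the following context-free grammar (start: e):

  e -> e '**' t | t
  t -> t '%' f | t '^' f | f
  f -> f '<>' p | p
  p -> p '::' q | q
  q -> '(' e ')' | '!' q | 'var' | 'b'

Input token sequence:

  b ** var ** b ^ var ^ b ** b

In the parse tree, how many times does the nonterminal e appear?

[e [e [e [e [t [f [p [q b]]]]] ** [t [f [p [q var]]]]] ** [t [t [t [f [p [q b]]]] ^ [f [p [q var]]]] ^ [f [p [q b]]]]] ** [t [f [p [q b]]]]]

4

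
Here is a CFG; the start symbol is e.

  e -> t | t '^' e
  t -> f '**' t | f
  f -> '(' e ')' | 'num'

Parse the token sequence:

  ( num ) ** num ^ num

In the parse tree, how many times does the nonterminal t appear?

4

[e [t [f ( [e [t [f num]]] )] ** [t [f num]]] ^ [e [t [f num]]]]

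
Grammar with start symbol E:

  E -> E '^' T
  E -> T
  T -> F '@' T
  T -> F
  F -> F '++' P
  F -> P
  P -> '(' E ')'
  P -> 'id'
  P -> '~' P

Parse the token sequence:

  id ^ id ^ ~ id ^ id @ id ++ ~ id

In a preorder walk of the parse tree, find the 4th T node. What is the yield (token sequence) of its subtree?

id @ id ++ ~ id

[E [E [E [E [T [F [P id]]]] ^ [T [F [P id]]]] ^ [T [F [P ~ [P id]]]]] ^ [T [F [P id]] @ [T [F [F [P id]] ++ [P ~ [P id]]]]]]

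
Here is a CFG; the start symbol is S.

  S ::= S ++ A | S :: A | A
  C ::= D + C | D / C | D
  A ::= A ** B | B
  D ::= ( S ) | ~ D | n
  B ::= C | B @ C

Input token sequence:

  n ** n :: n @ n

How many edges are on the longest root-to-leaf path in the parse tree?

[S [S [A [A [B [C [D n]]]] ** [B [C [D n]]]]] :: [A [B [B [C [D n]]] @ [C [D n]]]]]

7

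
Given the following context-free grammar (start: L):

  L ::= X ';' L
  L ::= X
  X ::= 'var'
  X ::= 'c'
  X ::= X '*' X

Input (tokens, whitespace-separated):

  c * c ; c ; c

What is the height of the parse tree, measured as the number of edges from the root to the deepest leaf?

4

[L [X [X c] * [X c]] ; [L [X c] ; [L [X c]]]]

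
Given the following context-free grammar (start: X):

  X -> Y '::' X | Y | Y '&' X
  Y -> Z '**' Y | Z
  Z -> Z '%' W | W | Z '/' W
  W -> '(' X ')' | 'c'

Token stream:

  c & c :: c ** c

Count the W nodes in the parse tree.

4

[X [Y [Z [W c]]] & [X [Y [Z [W c]]] :: [X [Y [Z [W c]] ** [Y [Z [W c]]]]]]]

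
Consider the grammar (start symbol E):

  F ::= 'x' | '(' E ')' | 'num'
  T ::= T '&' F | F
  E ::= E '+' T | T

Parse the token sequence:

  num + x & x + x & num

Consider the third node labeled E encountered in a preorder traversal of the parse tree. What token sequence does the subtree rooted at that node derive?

num

[E [E [E [T [F num]]] + [T [T [F x]] & [F x]]] + [T [T [F x]] & [F num]]]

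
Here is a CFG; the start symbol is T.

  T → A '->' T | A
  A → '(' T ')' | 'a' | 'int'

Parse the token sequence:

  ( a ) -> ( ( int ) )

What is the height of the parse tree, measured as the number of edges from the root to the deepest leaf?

[T [A ( [T [A a]] )] -> [T [A ( [T [A ( [T [A int]] )]] )]]]

7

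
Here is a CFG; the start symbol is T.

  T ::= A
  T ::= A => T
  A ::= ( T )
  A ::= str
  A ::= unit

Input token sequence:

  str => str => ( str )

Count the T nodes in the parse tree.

[T [A str] => [T [A str] => [T [A ( [T [A str]] )]]]]

4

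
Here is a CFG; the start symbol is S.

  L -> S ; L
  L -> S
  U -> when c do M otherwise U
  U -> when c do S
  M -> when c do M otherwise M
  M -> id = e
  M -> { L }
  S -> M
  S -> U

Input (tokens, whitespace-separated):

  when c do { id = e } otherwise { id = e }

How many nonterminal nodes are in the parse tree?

[S [M when c do [M { [L [S [M id = e]]] }] otherwise [M { [L [S [M id = e]]] }]]]

10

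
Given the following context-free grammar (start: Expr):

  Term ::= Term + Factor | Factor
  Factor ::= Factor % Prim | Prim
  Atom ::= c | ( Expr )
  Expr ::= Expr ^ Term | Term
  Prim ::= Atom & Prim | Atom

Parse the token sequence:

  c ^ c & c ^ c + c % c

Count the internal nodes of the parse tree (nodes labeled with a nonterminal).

24

[Expr [Expr [Expr [Term [Factor [Prim [Atom c]]]]] ^ [Term [Factor [Prim [Atom c] & [Prim [Atom c]]]]]] ^ [Term [Term [Factor [Prim [Atom c]]]] + [Factor [Factor [Prim [Atom c]]] % [Prim [Atom c]]]]]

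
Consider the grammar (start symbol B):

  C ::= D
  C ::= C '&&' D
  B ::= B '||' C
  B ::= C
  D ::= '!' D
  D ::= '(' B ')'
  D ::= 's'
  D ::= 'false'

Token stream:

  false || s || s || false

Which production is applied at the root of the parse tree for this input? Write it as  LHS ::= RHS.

B ::= B '||' C

[B [B [B [B [C [D false]]] || [C [D s]]] || [C [D s]]] || [C [D false]]]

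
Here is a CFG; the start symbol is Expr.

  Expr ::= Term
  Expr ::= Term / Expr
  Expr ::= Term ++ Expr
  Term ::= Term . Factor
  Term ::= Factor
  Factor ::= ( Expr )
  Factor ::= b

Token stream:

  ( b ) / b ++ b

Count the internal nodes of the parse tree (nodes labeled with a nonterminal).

[Expr [Term [Factor ( [Expr [Term [Factor b]]] )]] / [Expr [Term [Factor b]] ++ [Expr [Term [Factor b]]]]]

12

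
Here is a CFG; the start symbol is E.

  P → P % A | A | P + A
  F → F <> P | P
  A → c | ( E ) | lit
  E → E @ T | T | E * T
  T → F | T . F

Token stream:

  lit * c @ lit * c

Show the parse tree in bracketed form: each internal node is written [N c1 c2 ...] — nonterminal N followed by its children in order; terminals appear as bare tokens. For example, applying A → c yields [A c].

[E [E [E [E [T [F [P [A lit]]]]] * [T [F [P [A c]]]]] @ [T [F [P [A lit]]]]] * [T [F [P [A c]]]]]

E
E * T
E @ T * T
E * T @ T * T
T * T @ T * T
F * T @ T * T
P * T @ T * T
A * T @ T * T
lit * T @ T * T
lit * F @ T * T
lit * P @ T * T
lit * A @ T * T
lit * c @ T * T
lit * c @ F * T
lit * c @ P * T
lit * c @ A * T
lit * c @ lit * T
lit * c @ lit * F
lit * c @ lit * P
lit * c @ lit * A
lit * c @ lit * c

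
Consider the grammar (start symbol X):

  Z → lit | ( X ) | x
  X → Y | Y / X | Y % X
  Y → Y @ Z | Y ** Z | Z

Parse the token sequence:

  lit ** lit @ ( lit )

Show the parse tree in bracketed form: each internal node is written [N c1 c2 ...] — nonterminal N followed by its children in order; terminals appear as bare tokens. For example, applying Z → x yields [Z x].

[X [Y [Y [Y [Z lit]] ** [Z lit]] @ [Z ( [X [Y [Z lit]]] )]]]

X
Y
Y @ Z
Y ** Z @ Z
Z ** Z @ Z
lit ** Z @ Z
lit ** lit @ Z
lit ** lit @ ( X )
lit ** lit @ ( Y )
lit ** lit @ ( Z )
lit ** lit @ ( lit )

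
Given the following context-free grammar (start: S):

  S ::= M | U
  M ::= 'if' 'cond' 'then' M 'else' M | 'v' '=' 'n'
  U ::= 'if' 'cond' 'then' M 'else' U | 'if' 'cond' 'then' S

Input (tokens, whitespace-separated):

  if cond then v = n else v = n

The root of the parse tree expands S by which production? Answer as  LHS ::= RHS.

[S [M if cond then [M v = n] else [M v = n]]]

S ::= M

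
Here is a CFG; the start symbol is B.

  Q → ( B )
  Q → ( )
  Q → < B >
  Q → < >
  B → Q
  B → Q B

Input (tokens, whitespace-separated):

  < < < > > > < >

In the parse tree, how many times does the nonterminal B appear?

[B [Q < [B [Q < [B [Q < >]] >]] >] [B [Q < >]]]

4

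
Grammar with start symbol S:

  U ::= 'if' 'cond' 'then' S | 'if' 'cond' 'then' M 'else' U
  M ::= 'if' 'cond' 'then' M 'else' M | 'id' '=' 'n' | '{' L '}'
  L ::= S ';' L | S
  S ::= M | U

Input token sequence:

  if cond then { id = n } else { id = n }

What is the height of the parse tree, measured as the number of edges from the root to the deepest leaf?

6

[S [M if cond then [M { [L [S [M id = n]]] }] else [M { [L [S [M id = n]]] }]]]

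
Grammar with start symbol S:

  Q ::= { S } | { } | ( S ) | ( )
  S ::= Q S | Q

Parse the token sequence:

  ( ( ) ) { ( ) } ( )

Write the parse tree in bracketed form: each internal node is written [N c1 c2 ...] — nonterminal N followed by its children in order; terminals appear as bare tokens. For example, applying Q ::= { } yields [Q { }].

S
Q S
( S ) S
( Q ) S
( ( ) ) S
( ( ) ) Q S
( ( ) ) { S } S
( ( ) ) { Q } S
( ( ) ) { ( ) } S
( ( ) ) { ( ) } Q
( ( ) ) { ( ) } ( )

[S [Q ( [S [Q ( )]] )] [S [Q { [S [Q ( )]] }] [S [Q ( )]]]]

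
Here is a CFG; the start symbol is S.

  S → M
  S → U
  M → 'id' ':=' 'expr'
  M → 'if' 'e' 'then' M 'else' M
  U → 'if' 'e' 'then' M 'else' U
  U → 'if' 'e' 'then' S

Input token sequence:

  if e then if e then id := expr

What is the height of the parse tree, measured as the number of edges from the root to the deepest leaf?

6

[S [U if e then [S [U if e then [S [M id := expr]]]]]]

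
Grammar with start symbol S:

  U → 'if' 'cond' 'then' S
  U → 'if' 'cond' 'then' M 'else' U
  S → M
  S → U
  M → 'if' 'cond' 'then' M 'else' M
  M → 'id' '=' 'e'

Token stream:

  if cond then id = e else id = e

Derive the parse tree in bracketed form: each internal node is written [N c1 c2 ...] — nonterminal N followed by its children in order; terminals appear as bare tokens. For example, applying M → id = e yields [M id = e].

[S [M if cond then [M id = e] else [M id = e]]]

S
M
if cond then M else M
if cond then id = e else M
if cond then id = e else id = e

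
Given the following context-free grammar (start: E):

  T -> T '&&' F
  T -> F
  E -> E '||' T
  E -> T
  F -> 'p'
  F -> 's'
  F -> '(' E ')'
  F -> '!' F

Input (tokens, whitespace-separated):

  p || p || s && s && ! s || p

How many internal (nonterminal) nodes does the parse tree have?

[E [E [E [E [T [F p]]] || [T [F p]]] || [T [T [T [F s]] && [F s]] && [F ! [F s]]]] || [T [F p]]]

17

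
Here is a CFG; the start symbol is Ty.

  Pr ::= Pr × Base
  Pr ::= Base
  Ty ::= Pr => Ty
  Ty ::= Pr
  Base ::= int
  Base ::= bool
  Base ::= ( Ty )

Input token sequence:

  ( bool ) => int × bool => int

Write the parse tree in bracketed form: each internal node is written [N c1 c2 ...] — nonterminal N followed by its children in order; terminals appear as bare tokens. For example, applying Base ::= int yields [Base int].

[Ty [Pr [Base ( [Ty [Pr [Base bool]]] )]] => [Ty [Pr [Pr [Base int]] × [Base bool]] => [Ty [Pr [Base int]]]]]

Ty
Pr => Ty
Base => Ty
( Ty ) => Ty
( Pr ) => Ty
( Base ) => Ty
( bool ) => Ty
( bool ) => Pr => Ty
( bool ) => Pr × Base => Ty
( bool ) => Base × Base => Ty
( bool ) => int × Base => Ty
( bool ) => int × bool => Ty
( bool ) => int × bool => Pr
( bool ) => int × bool => Base
( bool ) => int × bool => int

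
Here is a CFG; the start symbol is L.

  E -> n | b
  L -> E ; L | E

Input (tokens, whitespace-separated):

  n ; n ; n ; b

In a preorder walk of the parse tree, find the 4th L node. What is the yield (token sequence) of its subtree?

b

[L [E n] ; [L [E n] ; [L [E n] ; [L [E b]]]]]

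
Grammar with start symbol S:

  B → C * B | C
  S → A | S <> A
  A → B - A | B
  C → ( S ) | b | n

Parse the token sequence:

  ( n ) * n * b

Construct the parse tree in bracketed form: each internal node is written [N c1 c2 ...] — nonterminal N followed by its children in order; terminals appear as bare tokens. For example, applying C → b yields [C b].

[S [A [B [C ( [S [A [B [C n]]]] )] * [B [C n] * [B [C b]]]]]]

S
A
B
C * B
( S ) * B
( A ) * B
( B ) * B
( C ) * B
( n ) * B
( n ) * C * B
( n ) * n * B
( n ) * n * C
( n ) * n * b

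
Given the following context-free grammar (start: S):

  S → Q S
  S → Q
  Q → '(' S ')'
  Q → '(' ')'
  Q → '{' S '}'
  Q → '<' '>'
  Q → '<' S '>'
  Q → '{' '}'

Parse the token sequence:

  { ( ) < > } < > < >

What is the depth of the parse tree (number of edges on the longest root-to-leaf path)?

[S [Q { [S [Q ( )] [S [Q < >]]] }] [S [Q < >] [S [Q < >]]]]

5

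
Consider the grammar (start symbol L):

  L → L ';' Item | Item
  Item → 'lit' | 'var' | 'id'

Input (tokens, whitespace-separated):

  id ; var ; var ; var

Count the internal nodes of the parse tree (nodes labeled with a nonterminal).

[L [L [L [L [Item id]] ; [Item var]] ; [Item var]] ; [Item var]]

8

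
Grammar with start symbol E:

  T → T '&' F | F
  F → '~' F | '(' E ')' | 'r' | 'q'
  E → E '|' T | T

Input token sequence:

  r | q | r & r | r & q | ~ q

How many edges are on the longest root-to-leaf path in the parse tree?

7

[E [E [E [E [E [T [F r]]] | [T [F q]]] | [T [T [F r]] & [F r]]] | [T [T [F r]] & [F q]]] | [T [F ~ [F q]]]]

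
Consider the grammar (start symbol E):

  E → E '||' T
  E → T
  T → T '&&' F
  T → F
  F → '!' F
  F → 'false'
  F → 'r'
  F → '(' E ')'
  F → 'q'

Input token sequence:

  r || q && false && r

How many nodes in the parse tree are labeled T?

[E [E [T [F r]]] || [T [T [T [F q]] && [F false]] && [F r]]]

4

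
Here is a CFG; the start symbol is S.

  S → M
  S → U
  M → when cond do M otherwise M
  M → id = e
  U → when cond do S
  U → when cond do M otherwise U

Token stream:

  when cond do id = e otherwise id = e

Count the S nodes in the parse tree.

1

[S [M when cond do [M id = e] otherwise [M id = e]]]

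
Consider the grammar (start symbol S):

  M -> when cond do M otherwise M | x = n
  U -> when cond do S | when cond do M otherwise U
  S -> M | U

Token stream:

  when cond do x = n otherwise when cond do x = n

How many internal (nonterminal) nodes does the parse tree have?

[S [U when cond do [M x = n] otherwise [U when cond do [S [M x = n]]]]]

6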